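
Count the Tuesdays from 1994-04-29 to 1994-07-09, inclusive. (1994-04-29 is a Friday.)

10

1994-04-29 is a Friday; the first Tuesday on or after it is 1994-05-03 (4 days later).
From 1994-05-03 to 1994-07-09: 28 + 30 + 9 = 67 days (rest of May, June, July).
67 ÷ 7 = 9 full weeks with remainder 4, so 9 more Tuesdays after the first → 10.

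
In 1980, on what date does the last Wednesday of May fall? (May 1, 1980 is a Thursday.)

May 28, 1980

May 1980 begins on a Thursday, so the first Wednesday is May 7 (6 days later).
May 1980 has 31 days. Adding weeks: 7, 14, 21, 28 — the last one ≤ 31 is the 28th.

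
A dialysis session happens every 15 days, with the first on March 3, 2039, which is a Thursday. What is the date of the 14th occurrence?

The 14th occurrence is 13 intervals after the first: 13 × 15 = 195 days after March 3, 2039.
March has 31 days — 28 days to the end of March leaves 167.
April has 30 days (137 left).
May has 31 days (106 left).
June has 30 days (76 left).
July has 31 days (45 left).
August has 31 days (14 left).
14 days into September → September 14, 2039.

September 14, 2039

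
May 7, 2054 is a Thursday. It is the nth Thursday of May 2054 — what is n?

Day 7 falls in week ⌈7/7⌉ of the month.
Days 1–7 hold the 1st Thursday, 8–14 the 2nd, 15–21 the 3rd, 22–28 the 4th, 29–31 the 5th.
7 is in the range for the 1st.

1st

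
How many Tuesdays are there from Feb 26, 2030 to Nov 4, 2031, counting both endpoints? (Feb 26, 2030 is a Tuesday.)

89

Feb 26, 2030 is a Tuesday; the first Tuesday on or after it is Feb 26, 2030.
From Feb 26, 2030 to Nov 4, 2031: 308 + 308 = 616 days (rest of 2030, to Nov 4, 2031 in 2031).
616 ÷ 7 = 88 full weeks with remainder 0, so 88 more Tuesdays after the first → 89.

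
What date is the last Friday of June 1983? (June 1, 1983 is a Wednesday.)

June 24, 1983

June 1983 begins on a Wednesday, so the first Friday is June 3 (2 days later).
June 1983 has 30 days. Adding weeks: 3, 10, 17, 24 — the last one ≤ 30 is the 24th.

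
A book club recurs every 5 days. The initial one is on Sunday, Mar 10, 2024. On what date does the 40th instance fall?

Sep 21, 2024

The 40th occurrence is 39 intervals after the first: 39 × 5 = 195 days after Mar 10, 2024.
Mar has 31 days — 21 days to the end of Mar leaves 174.
Apr has 30 days (144 left).
May has 31 days (113 left).
Jun has 30 days (83 left).
Jul has 31 days (52 left).
Aug has 31 days (21 left).
21 days into Sep → Sep 21, 2024.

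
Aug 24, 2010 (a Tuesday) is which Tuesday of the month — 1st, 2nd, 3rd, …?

4th

Day 24 falls in week ⌈24/7⌉ of the month.
Days 1–7 hold the 1st Tuesday, 8–14 the 2nd, 15–21 the 3rd, 22–28 the 4th, 29–31 the 5th.
24 is in the range for the 4th.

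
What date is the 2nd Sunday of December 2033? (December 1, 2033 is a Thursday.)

December 2033 begins on a Thursday, so the first Sunday is December 4 (3 days later).
The 2nd Sunday is 1 weeks later: 4 + 7 = 11.

December 11, 2033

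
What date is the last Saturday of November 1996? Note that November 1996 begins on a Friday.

1996-11-30

November 1996 begins on a Friday, so the first Saturday is November 2 (1 day later).
November 1996 has 30 days. Adding weeks: 2, 9, 16, 23, 30 — the last one ≤ 30 is the 30th.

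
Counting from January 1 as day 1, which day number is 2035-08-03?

215

Days in months before August: 31 + 28 + 31 + 30 + 31 + 30 + 31 = 212.
Plus 3 days into August → day 215.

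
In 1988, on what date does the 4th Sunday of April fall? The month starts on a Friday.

April 24, 1988

April 1988 begins on a Friday, so the first Sunday is April 3 (2 days later).
The 4th Sunday is 3 weeks later: 3 + 21 = 24.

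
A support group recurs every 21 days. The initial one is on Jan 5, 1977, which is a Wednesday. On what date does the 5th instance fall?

The 5th occurrence is 4 intervals after the first: 4 × 21 = 84 days after Jan 5, 1977.
Jan has 31 days — 26 days to the end of Jan leaves 58.
Feb has 28 days (30 left).
30 days into Mar → Mar 30, 1977.

Mar 30, 1977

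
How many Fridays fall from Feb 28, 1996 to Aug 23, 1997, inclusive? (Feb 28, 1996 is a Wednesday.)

Feb 28, 1996 is a Wednesday; the first Friday on or after it is Mar 1, 1996 (2 days later).
From Mar 1, 1996 to Aug 23, 1997: 305 + 235 = 540 days (rest of 1996, to Aug 23, 1997 in 1997).
540 ÷ 7 = 77 full weeks with remainder 1, so 77 more Fridays after the first → 78.

78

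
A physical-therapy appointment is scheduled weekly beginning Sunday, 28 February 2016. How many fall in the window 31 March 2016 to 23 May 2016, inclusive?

Occurrences land 7·i days after 28 February 2016 for i = 0, 1, 2, …
31 March 2016 is 32 days after the start; 32 ÷ 7 = 4 remainder 4; since the remainder is 4, round up to i = 5. First occurrence in the window: #6 on 3 April 2016 (5×7 = 35 days in).
23 May 2016 is 85 days after the start; 85 ÷ 7 = 12 remainder 1. Last occurrence in the window: #13 on 22 May 2016.
Occurrences #6 through #13: 8 in total.

8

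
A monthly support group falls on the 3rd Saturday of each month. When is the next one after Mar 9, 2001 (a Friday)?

Mar 2001 starts on a Thursday; its first Saturday is the 3rd, so the 3rd Saturday is the 17th — Mar 17, 2001.
Mar 17, 2001 is after Mar 9, 2001, so that is the next one.

Mar 17, 2001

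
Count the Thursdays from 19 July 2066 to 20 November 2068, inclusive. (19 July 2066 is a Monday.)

19 July 2066 is a Monday; the first Thursday on or after it is 22 July 2066 (3 days later).
From 22 July 2066 to 20 November 2068: 162 + 365 + 325 = 852 days (rest of 2066, 2067, to 20 November 2068 in 2068).
852 ÷ 7 = 121 full weeks with remainder 5, so 121 more Thursdays after the first → 122.

122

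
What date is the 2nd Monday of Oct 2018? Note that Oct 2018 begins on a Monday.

Oct 8, 2018

Oct 2018 begins on a Monday, so the first Monday is Oct 1.
The 2nd Monday is 1 weeks later: 1 + 7 = 8.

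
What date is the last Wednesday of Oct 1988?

Oct 26, 1988

The first Wednesday of Oct 1988 is Oct 5.
Oct 1988 has 31 days. Adding weeks: 5, 12, 19, 26 — the last one ≤ 31 is the 26th.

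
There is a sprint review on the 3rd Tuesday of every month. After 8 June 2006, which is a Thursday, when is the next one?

June 2006 starts on a Thursday; its first Tuesday is the 6th, so the 3rd Tuesday is the 20th — 20 June 2006.
20 June 2006 is after 8 June 2006, so that is the next one.

20 June 2006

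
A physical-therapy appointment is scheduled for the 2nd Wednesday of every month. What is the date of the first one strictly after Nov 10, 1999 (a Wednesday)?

Nov 1999 starts on a Monday; its first Wednesday is the 3rd, so the 2nd Wednesday is the 10th — Nov 10, 1999.
That is not after Nov 10, 1999, so look at Dec 1999.
Dec 1999 starts on a Wednesday; its first Wednesday is the 1st, so the 2nd Wednesday is the 8th — Dec 8, 1999.

Dec 8, 1999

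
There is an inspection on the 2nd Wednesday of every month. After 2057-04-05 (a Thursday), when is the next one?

2057-04-11

April 2057 starts on a Sunday; its first Wednesday is the 4th, so the 2nd Wednesday is the 11th — 2057-04-11.
2057-04-11 is after 2057-04-05, so that is the next one.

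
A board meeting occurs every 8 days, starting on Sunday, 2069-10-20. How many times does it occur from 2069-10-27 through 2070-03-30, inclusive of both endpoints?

Occurrences land 8·i days after 2069-10-20 for i = 0, 1, 2, …
2069-10-27 is 7 days after the start; 7 ÷ 8 = 0 remainder 7; since the remainder is 7, round up to i = 1. First occurrence in the window: #2 on 2069-10-28 (1×8 = 8 days in).
2070-03-30 is 161 days after the start; 161 ÷ 8 = 20 remainder 1. Last occurrence in the window: #21 on 2070-03-29.
Occurrences #2 through #21: 20 in total.

20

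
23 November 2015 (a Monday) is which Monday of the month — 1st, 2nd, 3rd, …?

4th

Day 23 falls in week ⌈23/7⌉ of the month.
Days 1–7 hold the 1st Monday, 8–14 the 2nd, 15–21 the 3rd, 22–28 the 4th, 29–31 the 5th.
23 is in the range for the 4th.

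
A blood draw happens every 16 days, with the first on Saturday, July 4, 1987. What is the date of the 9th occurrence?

November 9, 1987

The 9th occurrence is 8 intervals after the first: 8 × 16 = 128 days after July 4, 1987.
July has 31 days — 27 days to the end of July leaves 101.
August has 31 days (70 left).
September has 30 days (40 left).
October has 31 days (9 left).
9 days into November → November 9, 1987.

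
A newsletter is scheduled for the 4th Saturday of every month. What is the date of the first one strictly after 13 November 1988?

November 1988 starts on a Tuesday; its first Saturday is the 5th, so the 4th Saturday is the 26th — 26 November 1988.
26 November 1988 is after 13 November 1988, so that is the next one.

26 November 1988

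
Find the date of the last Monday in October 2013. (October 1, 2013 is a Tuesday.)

October 2013 begins on a Tuesday, so the first Monday is October 7 (6 days later).
October 2013 has 31 days. Adding weeks: 7, 14, 21, 28 — the last one ≤ 31 is the 28th.

2013-10-28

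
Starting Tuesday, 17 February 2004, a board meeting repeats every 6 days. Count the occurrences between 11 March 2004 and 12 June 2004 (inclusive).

16

Occurrences land 6·i days after 17 February 2004 for i = 0, 1, 2, …
11 March 2004 is 23 days after the start; 23 ÷ 6 = 3 remainder 5; since the remainder is 5, round up to i = 4. First occurrence in the window: #5 on 12 March 2004 (4×6 = 24 days in).
12 June 2004 is 116 days after the start; 116 ÷ 6 = 19 remainder 2. Last occurrence in the window: #20 on 10 June 2004.
Occurrences #5 through #20: 16 in total.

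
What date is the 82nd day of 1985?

March 23, 1985

January has 31 days (82 − 31 = 51 remain).
February has 28 days (51 − 28 = 23 remain).
23 into March → March 23.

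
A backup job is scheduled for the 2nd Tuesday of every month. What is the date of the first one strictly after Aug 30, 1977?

Aug 1977 starts on a Monday; its first Tuesday is the 2nd, so the 2nd Tuesday is the 9th — Aug 9, 1977.
That is not after Aug 30, 1977, so look at Sep 1977.
Sep 1977 starts on a Thursday; its first Tuesday is the 6th, so the 2nd Tuesday is the 13th — Sep 13, 1977.

Sep 13, 1977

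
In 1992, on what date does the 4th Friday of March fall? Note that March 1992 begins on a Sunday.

1992-03-27

March 1992 begins on a Sunday, so the first Friday is March 6 (5 days later).
The 4th Friday is 3 weeks later: 6 + 21 = 27.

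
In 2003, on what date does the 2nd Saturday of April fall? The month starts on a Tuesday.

April 2003 begins on a Tuesday, so the first Saturday is April 5 (4 days later).
The 2nd Saturday is 1 weeks later: 5 + 7 = 12.

2003-04-12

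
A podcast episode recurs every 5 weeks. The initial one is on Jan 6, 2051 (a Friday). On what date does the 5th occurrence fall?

The 5th occurrence is 4 intervals after the first: 4 × 35 = 140 days after Jan 6, 2051.
Jan has 31 days — 25 days to the end of Jan leaves 115.
Feb has 28 days (87 left).
Mar has 31 days (56 left).
Apr has 30 days (26 left).
26 days into May → May 26, 2051.

May 26, 2051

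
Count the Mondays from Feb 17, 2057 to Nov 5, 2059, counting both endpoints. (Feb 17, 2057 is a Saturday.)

142

Feb 17, 2057 is a Saturday; the first Monday on or after it is Feb 19, 2057 (2 days later).
From Feb 19, 2057 to Nov 5, 2059: 315 + 365 + 309 = 989 days (rest of 2057, 2058, to Nov 5, 2059 in 2059).
989 ÷ 7 = 141 full weeks with remainder 2, so 141 more Mondays after the first → 142.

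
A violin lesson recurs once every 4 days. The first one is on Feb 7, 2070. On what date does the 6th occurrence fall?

Feb 27, 2070

The 6th occurrence is 5 intervals after the first: 5 × 4 = 20 days after Feb 7, 2070.
20 days later is Feb 27, 2070.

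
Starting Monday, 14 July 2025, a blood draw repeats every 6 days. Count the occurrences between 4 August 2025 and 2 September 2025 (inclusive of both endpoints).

5

Occurrences land 6·i days after 14 July 2025 for i = 0, 1, 2, …
4 August 2025 is 21 days after the start; 21 ÷ 6 = 3 remainder 3; since the remainder is 3, round up to i = 4. First occurrence in the window: #5 on 7 August 2025 (4×6 = 24 days in).
2 September 2025 is 50 days after the start; 50 ÷ 6 = 8 remainder 2. Last occurrence in the window: #9 on 31 August 2025.
Occurrences #5 through #9: 5 in total.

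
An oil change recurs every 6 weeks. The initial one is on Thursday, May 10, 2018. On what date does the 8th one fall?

The 8th occurrence is 7 intervals after the first: 7 × 42 = 294 days after May 10, 2018.
May has 31 days — 21 days to the end of May leaves 273.
Jun has 30 days (243 left).
Jul has 31 days (212 left).
Aug has 31 days (181 left).
Sep has 30 days (151 left).
Oct has 31 days (120 left).
Nov has 30 days (90 left).
Dec has 31 days (59 left).
Jan has 31 days (28 left).
28 days into Feb → Feb 28, 2019.

Feb 28, 2019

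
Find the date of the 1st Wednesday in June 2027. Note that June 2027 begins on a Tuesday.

2027-06-02

June 2027 begins on a Tuesday, so the first Wednesday is June 2 (1 day later).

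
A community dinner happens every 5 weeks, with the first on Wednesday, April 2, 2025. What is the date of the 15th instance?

August 5, 2026

The 15th occurrence is 14 intervals after the first: 14 × 35 = 490 days after April 2, 2025.
April has 30 days — 28 days to the end of April leaves 462.
From end of April to end of 2025 is 245 days (217 left).
January has 31 days (186 left).
February has 28 days (158 left).
March has 31 days (127 left).
April has 30 days (97 left).
May has 31 days (66 left).
June has 30 days (36 left).
July has 31 days (5 left).
5 days into August → August 5, 2026.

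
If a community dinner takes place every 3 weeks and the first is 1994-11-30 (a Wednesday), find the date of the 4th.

1995-02-01

The 4th occurrence is 3 intervals after the first: 3 × 21 = 63 days after 1994-11-30.
November has 30 days — 0 days to the end of November leaves 63.
December has 31 days (32 left).
January has 31 days (1 left).
1 day into February → 1995-02-01.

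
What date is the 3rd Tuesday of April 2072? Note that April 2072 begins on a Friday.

19 April 2072

April 2072 begins on a Friday, so the first Tuesday is April 5 (4 days later).
The 3rd Tuesday is 2 weeks later: 5 + 14 = 19.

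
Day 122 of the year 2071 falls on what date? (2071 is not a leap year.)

2071-05-02

January has 31 days (122 − 31 = 91 remain).
February has 28 days (91 − 28 = 63 remain).
March has 31 days (63 − 31 = 32 remain).
April has 30 days (32 − 30 = 2 remain).
2 into May → May 2.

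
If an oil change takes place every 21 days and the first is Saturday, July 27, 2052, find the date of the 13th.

The 13th occurrence is 12 intervals after the first: 12 × 21 = 252 days after July 27, 2052.
July has 31 days — 4 days to the end of July leaves 248.
August has 31 days (217 left).
September has 30 days (187 left).
October has 31 days (156 left).
November has 30 days (126 left).
December has 31 days (95 left).
January has 31 days (64 left).
February has 28 days (36 left).
March has 31 days (5 left).
5 days into April → April 5, 2053.

April 5, 2053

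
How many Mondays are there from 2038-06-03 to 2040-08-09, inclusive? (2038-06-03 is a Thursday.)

114

2038-06-03 is a Thursday; the first Monday on or after it is 2038-06-07 (4 days later).
From 2038-06-07 to 2040-08-09: 207 + 365 + 222 = 794 days (rest of 2038, 2039, to 2040-08-09 in 2040).
794 ÷ 7 = 113 full weeks with remainder 3, so 113 more Mondays after the first → 114.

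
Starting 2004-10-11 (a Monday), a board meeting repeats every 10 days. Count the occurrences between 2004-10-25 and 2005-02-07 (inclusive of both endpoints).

10

Occurrences land 10·i days after 2004-10-11 for i = 0, 1, 2, …
2004-10-25 is 14 days after the start; 14 ÷ 10 = 1 remainder 4; since the remainder is 4, round up to i = 2. First occurrence in the window: #3 on 2004-10-31 (2×10 = 20 days in).
2005-02-07 is 119 days after the start; 119 ÷ 10 = 11 remainder 9. Last occurrence in the window: #12 on 2005-01-29.
Occurrences #3 through #12: 10 in total.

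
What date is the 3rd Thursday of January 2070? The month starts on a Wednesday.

January 16, 2070

January 2070 begins on a Wednesday, so the first Thursday is January 2 (1 day later).
The 3rd Thursday is 2 weeks later: 2 + 14 = 16.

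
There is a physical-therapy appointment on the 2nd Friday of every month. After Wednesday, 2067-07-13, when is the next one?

2067-08-12

July 2067 starts on a Friday; its first Friday is the 1st, so the 2nd Friday is the 8th — 2067-07-08.
That is not after 2067-07-13, so look at August 2067.
August 2067 starts on a Monday; its first Friday is the 5th, so the 2nd Friday is the 12th — 2067-08-12.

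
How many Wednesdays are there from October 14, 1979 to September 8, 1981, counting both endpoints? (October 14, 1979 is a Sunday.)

99

October 14, 1979 is a Sunday; the first Wednesday on or after it is October 17, 1979 (3 days later).
From October 17, 1979 to September 8, 1981: 75 + 366 + 251 = 692 days (rest of 1979, 1980, to September 8, 1981 in 1981).
692 ÷ 7 = 98 full weeks with remainder 6, so 98 more Wednesdays after the first → 99.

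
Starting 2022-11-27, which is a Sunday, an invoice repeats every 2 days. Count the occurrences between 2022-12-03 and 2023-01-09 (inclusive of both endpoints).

Occurrences land 2·i days after 2022-11-27 for i = 0, 1, 2, …
2022-12-03 is 6 days after the start; 6 ÷ 2 = 3 remainder 0. First occurrence in the window: #4 on 2022-12-03 (3×2 = 6 days in).
2023-01-09 is 43 days after the start; 43 ÷ 2 = 21 remainder 1. Last occurrence in the window: #22 on 2023-01-08.
Occurrences #4 through #22: 19 in total.

19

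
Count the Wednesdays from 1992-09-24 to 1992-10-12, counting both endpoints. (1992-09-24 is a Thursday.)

1992-09-24 is a Thursday; the first Wednesday on or after it is 1992-09-30 (6 days later).
From 1992-09-30 to 1992-10-12: 0 + 12 = 12 days (rest of September, October).
12 ÷ 7 = 1 full weeks with remainder 5, so 1 more Wednesdays after the first → 2.

2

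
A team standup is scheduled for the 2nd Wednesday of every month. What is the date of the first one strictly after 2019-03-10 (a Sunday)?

2019-03-13

March 2019 starts on a Friday; its first Wednesday is the 6th, so the 2nd Wednesday is the 13th — 2019-03-13.
2019-03-13 is after 2019-03-10, so that is the next one.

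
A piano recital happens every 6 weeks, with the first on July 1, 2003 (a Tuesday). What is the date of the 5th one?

The 5th occurrence is 4 intervals after the first: 4 × 42 = 168 days after July 1, 2003.
July has 31 days — 30 days to the end of July leaves 138.
August has 31 days (107 left).
September has 30 days (77 left).
October has 31 days (46 left).
November has 30 days (16 left).
16 days into December → December 16, 2003.

December 16, 2003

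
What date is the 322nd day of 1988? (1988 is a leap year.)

November 17, 1988

January has 31 days (322 − 31 = 291 remain).
February has 29 days (291 − 29 = 262 remain).
March has 31 days (262 − 31 = 231 remain).
April has 30 days (231 − 30 = 201 remain).
May has 31 days (201 − 31 = 170 remain).
June has 30 days (170 − 30 = 140 remain).
July has 31 days (140 − 31 = 109 remain).
August has 31 days (109 − 31 = 78 remain).
September has 30 days (78 − 30 = 48 remain).
October has 31 days (48 − 31 = 17 remain).
17 into November → November 17.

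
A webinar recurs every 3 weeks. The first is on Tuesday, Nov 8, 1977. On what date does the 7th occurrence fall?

Mar 14, 1978

The 7th occurrence is 6 intervals after the first: 6 × 21 = 126 days after Nov 8, 1977.
Nov has 30 days — 22 days to the end of Nov leaves 104.
Dec has 31 days (73 left).
Jan has 31 days (42 left).
Feb has 28 days (14 left).
14 days into Mar → Mar 14, 1978.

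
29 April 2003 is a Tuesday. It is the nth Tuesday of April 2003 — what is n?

5th

Day 29 falls in week ⌈29/7⌉ of the month.
Days 1–7 hold the 1st Tuesday, 8–14 the 2nd, 15–21 the 3rd, 22–28 the 4th, 29–31 the 5th.
29 is in the range for the 5th.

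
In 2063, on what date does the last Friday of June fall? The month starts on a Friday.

2063-06-29

June 2063 begins on a Friday, so the first Friday is June 1.
June 2063 has 30 days. Adding weeks: 1, 8, 15, 22, 29 — the last one ≤ 30 is the 29th.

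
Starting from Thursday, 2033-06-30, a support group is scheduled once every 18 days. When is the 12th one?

2034-01-14

The 12th occurrence is 11 intervals after the first: 11 × 18 = 198 days after 2033-06-30.
June has 30 days — 0 days to the end of June leaves 198.
July has 31 days (167 left).
August has 31 days (136 left).
September has 30 days (106 left).
October has 31 days (75 left).
November has 30 days (45 left).
December has 31 days (14 left).
14 days into January → 2034-01-14.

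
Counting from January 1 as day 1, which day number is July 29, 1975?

210

Days in months before July: 31 + 28 + 31 + 30 + 31 + 30 = 181.
Plus 29 days into July → day 210.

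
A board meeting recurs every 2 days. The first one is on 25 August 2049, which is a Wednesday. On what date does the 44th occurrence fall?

19 November 2049

The 44th occurrence is 43 intervals after the first: 43 × 2 = 86 days after 25 August 2049.
August has 31 days — 6 days to the end of August leaves 80.
September has 30 days (50 left).
October has 31 days (19 left).
19 days into November → 19 November 2049.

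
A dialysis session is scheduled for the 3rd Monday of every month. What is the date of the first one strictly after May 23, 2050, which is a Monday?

Jun 20, 2050

May 2050 starts on a Sunday; its first Monday is the 2nd, so the 3rd Monday is the 16th — May 16, 2050.
That is not after May 23, 2050, so look at Jun 2050.
Jun 2050 starts on a Wednesday; its first Monday is the 6th, so the 3rd Monday is the 20th — Jun 20, 2050.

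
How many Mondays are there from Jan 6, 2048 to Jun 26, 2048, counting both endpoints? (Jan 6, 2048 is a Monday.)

25

Jan 6, 2048 is a Monday; the first Monday on or after it is Jan 6, 2048.
From Jan 6, 2048 to Jun 26, 2048: 25 + 29 + 31 + 30 + 31 + 26 = 172 days (rest of Jan, Feb, Mar, Apr, May, Jun).
172 ÷ 7 = 24 full weeks with remainder 4, so 24 more Mondays after the first → 25.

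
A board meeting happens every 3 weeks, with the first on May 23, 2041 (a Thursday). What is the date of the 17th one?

Apr 24, 2042

The 17th occurrence is 16 intervals after the first: 16 × 21 = 336 days after May 23, 2041.
May has 31 days — 8 days to the end of May leaves 328.
Jun has 30 days (298 left).
Jul has 31 days (267 left).
Aug has 31 days (236 left).
Sep has 30 days (206 left).
Oct has 31 days (175 left).
Nov has 30 days (145 left).
Dec has 31 days (114 left).
Jan has 31 days (83 left).
Feb has 28 days (55 left).
Mar has 31 days (24 left).
24 days into Apr → Apr 24, 2042.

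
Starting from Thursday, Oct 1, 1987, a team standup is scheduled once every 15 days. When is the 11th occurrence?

The 11th occurrence is 10 intervals after the first: 10 × 15 = 150 days after Oct 1, 1987.
Oct has 31 days — 30 days to the end of Oct leaves 120.
Nov has 30 days (90 left).
Dec has 31 days (59 left).
Jan has 31 days (28 left).
28 days into Feb → Feb 28, 1988.

Feb 28, 1988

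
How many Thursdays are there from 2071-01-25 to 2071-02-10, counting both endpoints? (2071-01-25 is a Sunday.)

2

2071-01-25 is a Sunday; the first Thursday on or after it is 2071-01-29 (4 days later).
From 2071-01-29 to 2071-02-10: 2 + 10 = 12 days (rest of January, February).
12 ÷ 7 = 1 full weeks with remainder 5, so 1 more Thursdays after the first → 2.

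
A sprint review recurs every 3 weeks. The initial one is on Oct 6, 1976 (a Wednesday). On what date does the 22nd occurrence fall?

Dec 21, 1977

The 22nd occurrence is 21 intervals after the first: 21 × 21 = 441 days after Oct 6, 1976.
Oct has 31 days — 25 days to the end of Oct leaves 416.
From end of Oct to end of 1976 is 61 days (355 left).
Jan has 31 days (324 left).
Feb has 28 days (296 left).
Mar has 31 days (265 left).
Apr has 30 days (235 left).
May has 31 days (204 left).
Jun has 30 days (174 left).
Jul has 31 days (143 left).
Aug has 31 days (112 left).
Sep has 30 days (82 left).
Oct has 31 days (51 left).
Nov has 30 days (21 left).
21 days into Dec → Dec 21, 1977.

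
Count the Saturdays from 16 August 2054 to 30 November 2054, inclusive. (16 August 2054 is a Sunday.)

16 August 2054 is a Sunday; the first Saturday on or after it is 22 August 2054 (6 days later).
From 22 August 2054 to 30 November 2054: 9 + 30 + 31 + 30 = 100 days (rest of August, September, October, November).
100 ÷ 7 = 14 full weeks with remainder 2, so 14 more Saturdays after the first → 15.

15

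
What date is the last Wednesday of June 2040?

27 June 2040

June 2040 begins on a Friday, so the first Wednesday is June 6 (5 days later).
June 2040 has 30 days. Adding weeks: 6, 13, 20, 27 — the last one ≤ 30 is the 27th.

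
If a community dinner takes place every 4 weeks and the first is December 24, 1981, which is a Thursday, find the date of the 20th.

The 20th occurrence is 19 intervals after the first: 19 × 28 = 532 days after December 24, 1981.
December has 31 days — 7 days to the end of December leaves 525.
1982 has 365 days (160 left).
January has 31 days (129 left).
February has 28 days (101 left).
March has 31 days (70 left).
April has 30 days (40 left).
May has 31 days (9 left).
9 days into June → June 9, 1983.

June 9, 1983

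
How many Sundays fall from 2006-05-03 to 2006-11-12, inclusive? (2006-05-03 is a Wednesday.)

28

2006-05-03 is a Wednesday; the first Sunday on or after it is 2006-05-07 (4 days later).
From 2006-05-07 to 2006-11-12: 24 + 30 + 31 + 31 + 30 + 31 + 12 = 189 days (rest of May, June, July, August, September, October, November).
189 ÷ 7 = 27 full weeks with remainder 0, so 27 more Sundays after the first → 28.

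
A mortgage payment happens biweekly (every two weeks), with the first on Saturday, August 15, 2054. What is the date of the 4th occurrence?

September 26, 2054

The 4th occurrence is 3 intervals after the first: 3 × 14 = 42 days after August 15, 2054.
August has 31 days — 16 days to the end of August leaves 26.
26 days into September → September 26, 2054.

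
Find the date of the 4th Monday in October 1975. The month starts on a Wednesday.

October 1975 begins on a Wednesday, so the first Monday is October 6 (5 days later).
The 4th Monday is 3 weeks later: 6 + 21 = 27.

27 October 1975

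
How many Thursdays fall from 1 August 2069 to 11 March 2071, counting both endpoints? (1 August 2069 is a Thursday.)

1 August 2069 is a Thursday; the first Thursday on or after it is 1 August 2069.
From 1 August 2069 to 11 March 2071: 152 + 365 + 70 = 587 days (rest of 2069, 2070, to 11 March 2071 in 2071).
587 ÷ 7 = 83 full weeks with remainder 6, so 83 more Thursdays after the first → 84.

84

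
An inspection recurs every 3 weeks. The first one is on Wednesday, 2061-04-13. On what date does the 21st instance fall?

2062-06-07

The 21st occurrence is 20 intervals after the first: 20 × 21 = 420 days after 2061-04-13.
April has 30 days — 17 days to the end of April leaves 403.
From end of April to end of 2061 is 245 days (158 left).
January has 31 days (127 left).
February has 28 days (99 left).
March has 31 days (68 left).
April has 30 days (38 left).
May has 31 days (7 left).
7 days into June → 2062-06-07.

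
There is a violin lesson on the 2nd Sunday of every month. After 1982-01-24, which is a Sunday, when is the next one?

1982-02-14

January 1982 starts on a Friday; its first Sunday is the 3rd, so the 2nd Sunday is the 10th — 1982-01-10.
That is not after 1982-01-24, so look at February 1982.
February 1982 starts on a Monday; its first Sunday is the 7th, so the 2nd Sunday is the 14th — 1982-02-14.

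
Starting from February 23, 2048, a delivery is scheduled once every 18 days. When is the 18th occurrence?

December 25, 2048

The 18th occurrence is 17 intervals after the first: 17 × 18 = 306 days after February 23, 2048.
February has 29 days — 6 days to the end of February leaves 300.
March has 31 days (269 left).
April has 30 days (239 left).
May has 31 days (208 left).
June has 30 days (178 left).
July has 31 days (147 left).
August has 31 days (116 left).
September has 30 days (86 left).
October has 31 days (55 left).
November has 30 days (25 left).
25 days into December → December 25, 2048.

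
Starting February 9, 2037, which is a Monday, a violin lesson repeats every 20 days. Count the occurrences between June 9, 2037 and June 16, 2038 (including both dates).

Occurrences land 20·i days after February 9, 2037 for i = 0, 1, 2, …
June 9, 2037 is 120 days after the start; 120 ÷ 20 = 6 remainder 0. First occurrence in the window: #7 on June 9, 2037 (6×20 = 120 days in).
June 16, 2038 is 492 days after the start; 492 ÷ 20 = 24 remainder 12. Last occurrence in the window: #25 on June 4, 2038.
Occurrences #7 through #25: 19 in total.

19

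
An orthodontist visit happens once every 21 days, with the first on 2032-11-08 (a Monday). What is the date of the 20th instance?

The 20th occurrence is 19 intervals after the first: 19 × 21 = 399 days after 2032-11-08.
November has 30 days — 22 days to the end of November leaves 377.
December has 31 days (346 left).
January has 31 days (315 left).
February has 28 days (287 left).
March has 31 days (256 left).
April has 30 days (226 left).
May has 31 days (195 left).
June has 30 days (165 left).
July has 31 days (134 left).
August has 31 days (103 left).
September has 30 days (73 left).
October has 31 days (42 left).
November has 30 days (12 left).
12 days into December → 2033-12-12.

2033-12-12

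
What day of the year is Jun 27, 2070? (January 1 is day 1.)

178

Days in months before Jun: 31 + 28 + 31 + 30 + 31 = 151.
Plus 27 days into Jun → day 178.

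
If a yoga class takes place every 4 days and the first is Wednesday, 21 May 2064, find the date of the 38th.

16 October 2064

The 38th occurrence is 37 intervals after the first: 37 × 4 = 148 days after 21 May 2064.
May has 31 days — 10 days to the end of May leaves 138.
June has 30 days (108 left).
July has 31 days (77 left).
August has 31 days (46 left).
September has 30 days (16 left).
16 days into October → 16 October 2064.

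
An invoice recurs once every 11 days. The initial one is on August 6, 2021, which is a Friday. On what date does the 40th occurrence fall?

The 40th occurrence is 39 intervals after the first: 39 × 11 = 429 days after August 6, 2021.
August has 31 days — 25 days to the end of August leaves 404.
From end of August to end of 2021 is 122 days (282 left).
January has 31 days (251 left).
February has 28 days (223 left).
March has 31 days (192 left).
April has 30 days (162 left).
May has 31 days (131 left).
June has 30 days (101 left).
July has 31 days (70 left).
August has 31 days (39 left).
September has 30 days (9 left).
9 days into October → October 9, 2022.

October 9, 2022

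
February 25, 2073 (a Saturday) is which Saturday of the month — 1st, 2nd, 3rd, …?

Day 25 falls in week ⌈25/7⌉ of the month.
Days 1–7 hold the 1st Saturday, 8–14 the 2nd, 15–21 the 3rd, 22–28 the 4th, 29–31 the 5th.
25 is in the range for the 4th.

4th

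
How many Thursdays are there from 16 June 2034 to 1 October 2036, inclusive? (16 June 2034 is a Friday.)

16 June 2034 is a Friday; the first Thursday on or after it is 22 June 2034 (6 days later).
From 22 June 2034 to 1 October 2036: 192 + 365 + 275 = 832 days (rest of 2034, 2035, to 1 October 2036 in 2036).
832 ÷ 7 = 118 full weeks with remainder 6, so 118 more Thursdays after the first → 119.

119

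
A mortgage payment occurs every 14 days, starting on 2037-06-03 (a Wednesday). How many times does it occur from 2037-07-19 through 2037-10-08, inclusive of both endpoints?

6

Occurrences land 14·i days after 2037-06-03 for i = 0, 1, 2, …
2037-07-19 is 46 days after the start; 46 ÷ 14 = 3 remainder 4; since the remainder is 4, round up to i = 4. First occurrence in the window: #5 on 2037-07-29 (4×14 = 56 days in).
2037-10-08 is 127 days after the start; 127 ÷ 14 = 9 remainder 1. Last occurrence in the window: #10 on 2037-10-07.
Occurrences #5 through #10: 6 in total.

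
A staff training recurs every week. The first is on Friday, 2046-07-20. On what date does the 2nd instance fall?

The 2nd occurrence is 1 interval after the first: 1 × 7 = 7 days after 2046-07-20.
7 days later is 2046-07-27.

2046-07-27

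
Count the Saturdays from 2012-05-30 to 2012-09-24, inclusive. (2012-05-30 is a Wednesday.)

17

2012-05-30 is a Wednesday; the first Saturday on or after it is 2012-06-02 (3 days later).
From 2012-06-02 to 2012-09-24: 28 + 31 + 31 + 24 = 114 days (rest of June, July, August, September).
114 ÷ 7 = 16 full weeks with remainder 2, so 16 more Saturdays after the first → 17.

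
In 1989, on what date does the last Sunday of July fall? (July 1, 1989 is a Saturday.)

July 30, 1989

July 1989 begins on a Saturday, so the first Sunday is July 2 (1 day later).
July 1989 has 31 days. Adding weeks: 2, 9, 16, 23, 30 — the last one ≤ 31 is the 30th.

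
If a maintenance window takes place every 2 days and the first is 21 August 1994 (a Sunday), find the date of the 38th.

The 38th occurrence is 37 intervals after the first: 37 × 2 = 74 days after 21 August 1994.
August has 31 days — 10 days to the end of August leaves 64.
September has 30 days (34 left).
October has 31 days (3 left).
3 days into November → 3 November 1994.

3 November 1994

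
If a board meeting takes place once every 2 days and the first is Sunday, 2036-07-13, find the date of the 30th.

The 30th occurrence is 29 intervals after the first: 29 × 2 = 58 days after 2036-07-13.
July has 31 days — 18 days to the end of July leaves 40.
August has 31 days (9 left).
9 days into September → 2036-09-09.

2036-09-09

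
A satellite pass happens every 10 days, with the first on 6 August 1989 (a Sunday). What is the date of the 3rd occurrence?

The 3rd occurrence is 2 intervals after the first: 2 × 10 = 20 days after 6 August 1989.
20 days later is 26 August 1989.

26 August 1989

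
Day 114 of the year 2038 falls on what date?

January has 31 days (114 − 31 = 83 remain).
February has 28 days (83 − 28 = 55 remain).
March has 31 days (55 − 31 = 24 remain).
24 into April → April 24.

24 April 2038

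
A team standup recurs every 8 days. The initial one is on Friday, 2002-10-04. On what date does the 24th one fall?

2003-04-06

The 24th occurrence is 23 intervals after the first: 23 × 8 = 184 days after 2002-10-04.
October has 31 days — 27 days to the end of October leaves 157.
November has 30 days (127 left).
December has 31 days (96 left).
January has 31 days (65 left).
February has 28 days (37 left).
March has 31 days (6 left).
6 days into April → 2003-04-06.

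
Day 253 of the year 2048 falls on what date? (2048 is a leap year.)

Sep 9, 2048

Jan has 31 days (253 − 31 = 222 remain).
Feb has 29 days (222 − 29 = 193 remain).
Mar has 31 days (193 − 31 = 162 remain).
Apr has 30 days (162 − 30 = 132 remain).
May has 31 days (132 − 31 = 101 remain).
Jun has 30 days (101 − 30 = 71 remain).
Jul has 31 days (71 − 31 = 40 remain).
Aug has 31 days (40 − 31 = 9 remain).
9 into Sep → Sep 9.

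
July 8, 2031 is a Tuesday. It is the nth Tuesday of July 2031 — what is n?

Day 8 falls in week ⌈8/7⌉ of the month.
Days 1–7 hold the 1st Tuesday, 8–14 the 2nd, 15–21 the 3rd, 22–28 the 4th, 29–31 the 5th.
8 is in the range for the 2nd.

2nd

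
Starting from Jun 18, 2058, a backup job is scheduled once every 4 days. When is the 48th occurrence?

Dec 23, 2058

The 48th occurrence is 47 intervals after the first: 47 × 4 = 188 days after Jun 18, 2058.
Jun has 30 days — 12 days to the end of Jun leaves 176.
Jul has 31 days (145 left).
Aug has 31 days (114 left).
Sep has 30 days (84 left).
Oct has 31 days (53 left).
Nov has 30 days (23 left).
23 days into Dec → Dec 23, 2058.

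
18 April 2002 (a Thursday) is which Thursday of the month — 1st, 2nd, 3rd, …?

Day 18 falls in week ⌈18/7⌉ of the month.
Days 1–7 hold the 1st Thursday, 8–14 the 2nd, 15–21 the 3rd, 22–28 the 4th, 29–31 the 5th.
18 is in the range for the 3rd.

3rd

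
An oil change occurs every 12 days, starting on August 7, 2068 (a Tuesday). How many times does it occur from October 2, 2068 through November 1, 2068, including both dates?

3

Occurrences land 12·i days after August 7, 2068 for i = 0, 1, 2, …
October 2, 2068 is 56 days after the start; 56 ÷ 12 = 4 remainder 8; since the remainder is 8, round up to i = 5. First occurrence in the window: #6 on October 6, 2068 (5×12 = 60 days in).
November 1, 2068 is 86 days after the start; 86 ÷ 12 = 7 remainder 2. Last occurrence in the window: #8 on October 30, 2068.
Occurrences #6 through #8: 3 in total.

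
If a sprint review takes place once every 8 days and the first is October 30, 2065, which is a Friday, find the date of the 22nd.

April 16, 2066

The 22nd occurrence is 21 intervals after the first: 21 × 8 = 168 days after October 30, 2065.
October has 31 days — 1 day to the end of October leaves 167.
November has 30 days (137 left).
December has 31 days (106 left).
January has 31 days (75 left).
February has 28 days (47 left).
March has 31 days (16 left).
16 days into April → April 16, 2066.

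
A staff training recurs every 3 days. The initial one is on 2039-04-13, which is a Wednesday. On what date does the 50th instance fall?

The 50th occurrence is 49 intervals after the first: 49 × 3 = 147 days after 2039-04-13.
April has 30 days — 17 days to the end of April leaves 130.
May has 31 days (99 left).
June has 30 days (69 left).
July has 31 days (38 left).
August has 31 days (7 left).
7 days into September → 2039-09-07.

2039-09-07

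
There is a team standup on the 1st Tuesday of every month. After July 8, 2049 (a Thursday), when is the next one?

August 3, 2049

July 2049 starts on a Thursday, so its 1st Tuesday is July 6, 2049 (5 days in).
That is not after July 8, 2049, so look at August 2049.
August 2049 starts on a Sunday, so its 1st Tuesday is August 3, 2049 (2 days in).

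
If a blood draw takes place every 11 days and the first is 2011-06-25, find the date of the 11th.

2011-10-13

The 11th occurrence is 10 intervals after the first: 10 × 11 = 110 days after 2011-06-25.
June has 30 days — 5 days to the end of June leaves 105.
July has 31 days (74 left).
August has 31 days (43 left).
September has 30 days (13 left).
13 days into October → 2011-10-13.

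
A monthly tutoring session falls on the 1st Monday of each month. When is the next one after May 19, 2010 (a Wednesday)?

Jun 7, 2010

May 2010 starts on a Saturday, so its 1st Monday is May 3, 2010 (2 days in).
That is not after May 19, 2010, so look at Jun 2010.
Jun 2010 starts on a Tuesday, so its 1st Monday is Jun 7, 2010 (6 days in).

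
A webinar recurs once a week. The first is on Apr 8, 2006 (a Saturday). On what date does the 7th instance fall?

May 20, 2006

The 7th occurrence is 6 intervals after the first: 6 × 7 = 42 days after Apr 8, 2006.
Apr has 30 days — 22 days to the end of Apr leaves 20.
20 days into May → May 20, 2006.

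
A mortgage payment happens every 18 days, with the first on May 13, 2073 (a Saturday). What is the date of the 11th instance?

The 11th occurrence is 10 intervals after the first: 10 × 18 = 180 days after May 13, 2073.
May has 31 days — 18 days to the end of May leaves 162.
June has 30 days (132 left).
July has 31 days (101 left).
August has 31 days (70 left).
September has 30 days (40 left).
October has 31 days (9 left).
9 days into November → November 9, 2073.

November 9, 2073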